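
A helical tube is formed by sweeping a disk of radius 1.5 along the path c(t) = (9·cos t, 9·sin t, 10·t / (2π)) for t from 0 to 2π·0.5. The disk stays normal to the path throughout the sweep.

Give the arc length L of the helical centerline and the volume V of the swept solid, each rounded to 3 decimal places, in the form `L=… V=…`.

L=28.713 V=202.960

2πR = 2π·9 = 56.548668
per-turn = √(56.548668² + 10²) = √(3197.7518 + 100) = √3297.7518 = 57.426055
L = 0.5 × 57.426055 = 28.713028
V = π·1.5² × L = 7.068583 × 28.713028 = 202.960433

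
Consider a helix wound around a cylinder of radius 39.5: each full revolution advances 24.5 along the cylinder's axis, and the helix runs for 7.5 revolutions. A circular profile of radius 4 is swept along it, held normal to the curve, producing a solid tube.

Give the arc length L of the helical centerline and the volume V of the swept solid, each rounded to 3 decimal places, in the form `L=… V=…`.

L=1870.441 V=94018.631

2πR = 2π·39.5 = 248.185820
per-turn = √(248.185820² + 24.5²) = √(61596.2011 + 600.25) = √62196.4511 = 249.392163
L = 7.5 × 249.392163 = 1870.441224
V = π·4² × L = 50.265482 × 1870.441224 = 94018.630534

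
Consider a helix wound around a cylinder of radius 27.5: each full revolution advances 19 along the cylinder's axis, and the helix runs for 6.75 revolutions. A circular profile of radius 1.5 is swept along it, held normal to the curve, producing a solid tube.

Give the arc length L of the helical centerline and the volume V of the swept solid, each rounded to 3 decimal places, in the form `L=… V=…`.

2πR = 2π·27.5 = 172.787596
per-turn = √(172.787596² + 19²) = √(29855.5533 + 361) = √30216.5533 = 173.829092
L = 6.75 × 173.829092 = 1173.346373
V = π·1.5² × L = 7.068583 × 1173.346373 = 8293.896775

L=1173.346 V=8293.897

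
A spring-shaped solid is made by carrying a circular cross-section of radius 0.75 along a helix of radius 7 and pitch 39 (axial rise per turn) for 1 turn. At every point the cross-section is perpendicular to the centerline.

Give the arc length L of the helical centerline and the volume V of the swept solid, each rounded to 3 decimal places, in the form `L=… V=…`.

2πR = 2π·7 = 43.982297
per-turn = √(43.982297² + 39²) = √(1934.4425 + 1521) = √3455.4425 = 58.783012
L = 1 × 58.783012 = 58.783012
V = π·0.75² × L = 1.767146 × 58.783012 = 103.878156

L=58.783 V=103.878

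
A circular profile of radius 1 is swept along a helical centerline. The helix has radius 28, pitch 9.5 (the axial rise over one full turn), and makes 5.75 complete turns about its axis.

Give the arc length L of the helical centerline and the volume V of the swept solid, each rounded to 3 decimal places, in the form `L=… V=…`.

L=1013.067 V=3182.643

2πR = 2π·28 = 175.929189
per-turn = √(175.929189² + 9.5²) = √(30951.0794 + 90.25) = √31041.3294 = 176.185497
L = 5.75 × 176.185497 = 1013.066609
V = π·1² × L = 3.141593 × 1013.066609 = 3182.642615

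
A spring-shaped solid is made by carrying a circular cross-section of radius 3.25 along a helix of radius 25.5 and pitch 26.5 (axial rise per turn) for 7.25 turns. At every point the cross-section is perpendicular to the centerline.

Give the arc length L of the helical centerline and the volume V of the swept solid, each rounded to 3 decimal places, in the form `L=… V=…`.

2πR = 2π·25.5 = 160.221225
per-turn = √(160.221225² + 26.5²) = √(25670.8410 + 702.25) = √26373.0910 = 162.397940
L = 7.25 × 162.397940 = 1177.385068
V = π·3.25² × L = 33.183072 × 1177.385068 = 39069.253956

L=1177.385 V=39069.254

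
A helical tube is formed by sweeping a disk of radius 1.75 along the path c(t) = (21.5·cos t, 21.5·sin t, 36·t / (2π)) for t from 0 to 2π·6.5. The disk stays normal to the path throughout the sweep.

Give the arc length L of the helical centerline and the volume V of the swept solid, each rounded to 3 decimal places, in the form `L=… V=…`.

L=908.720 V=8742.911

2πR = 2π·21.5 = 135.088484
per-turn = √(135.088484² + 36²) = √(18248.8985 + 1296) = √19544.8985 = 139.803071
L = 6.5 × 139.803071 = 908.719959
V = π·1.75² × L = 9.621128 × 908.719959 = 8742.910585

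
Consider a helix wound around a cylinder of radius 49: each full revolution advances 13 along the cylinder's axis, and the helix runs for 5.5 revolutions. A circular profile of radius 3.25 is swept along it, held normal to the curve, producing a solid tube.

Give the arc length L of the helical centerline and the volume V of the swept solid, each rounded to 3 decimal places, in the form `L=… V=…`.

L=1694.827 V=56239.577

2πR = 2π·49 = 307.876080
per-turn = √(307.876080² + 13²) = √(94787.6807 + 169) = √94956.6807 = 308.150419
L = 5.5 × 308.150419 = 1694.827304
V = π·3.25² × L = 33.183072 × 1694.827304 = 56239.577138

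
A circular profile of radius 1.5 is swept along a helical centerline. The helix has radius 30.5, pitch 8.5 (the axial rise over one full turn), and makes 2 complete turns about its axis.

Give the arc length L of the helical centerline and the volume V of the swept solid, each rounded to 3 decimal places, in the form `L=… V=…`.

2πR = 2π·30.5 = 191.637152
per-turn = √(191.637152² + 8.5²) = √(36724.7980 + 72.25) = √36797.0480 = 191.825567
L = 2 × 191.825567 = 383.651133
V = π·1.5² × L = 7.068583 × 383.651133 = 2711.870058

L=383.651 V=2711.870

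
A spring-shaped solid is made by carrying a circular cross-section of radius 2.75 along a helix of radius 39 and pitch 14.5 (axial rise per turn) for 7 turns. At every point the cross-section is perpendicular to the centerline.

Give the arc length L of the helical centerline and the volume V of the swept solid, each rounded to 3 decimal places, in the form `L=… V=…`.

L=1718.310 V=40824.115

2πR = 2π·39 = 245.044227
per-turn = √(245.044227² + 14.5²) = √(60046.6732 + 210.25) = √60256.9232 = 245.472856
L = 7 × 245.472856 = 1718.309994
V = π·2.75² × L = 23.758294 × 1718.309994 = 40824.114782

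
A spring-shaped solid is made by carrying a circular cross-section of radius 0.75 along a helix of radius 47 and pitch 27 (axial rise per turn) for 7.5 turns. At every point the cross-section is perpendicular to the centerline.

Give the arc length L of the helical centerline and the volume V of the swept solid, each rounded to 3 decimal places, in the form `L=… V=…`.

L=2224.061 V=3930.240

2πR = 2π·47 = 295.309709
per-turn = √(295.309709² + 27²) = √(87207.8245 + 729) = √87936.8245 = 296.541438
L = 7.5 × 296.541438 = 2224.060785
V = π·0.75² × L = 1.767146 × 2224.060785 = 3930.239826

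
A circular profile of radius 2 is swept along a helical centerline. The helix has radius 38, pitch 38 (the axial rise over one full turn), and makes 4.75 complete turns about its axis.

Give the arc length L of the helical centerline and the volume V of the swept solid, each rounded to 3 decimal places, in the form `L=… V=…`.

2πR = 2π·38 = 238.761042
per-turn = √(238.761042² + 38²) = √(57006.8350 + 1444) = √58450.8350 = 241.766075
L = 4.75 × 241.766075 = 1148.388856
V = π·2² × L = 12.566371 × 1148.388856 = 14431.079977

L=1148.389 V=14431.080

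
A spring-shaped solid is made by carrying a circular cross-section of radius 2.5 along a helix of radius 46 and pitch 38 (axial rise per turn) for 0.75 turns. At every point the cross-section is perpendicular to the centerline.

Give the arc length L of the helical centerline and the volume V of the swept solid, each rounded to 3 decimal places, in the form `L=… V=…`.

2πR = 2π·46 = 289.026524
per-turn = √(289.026524² + 38²) = √(83536.3317 + 1444) = √84980.3317 = 291.513862
L = 0.75 × 291.513862 = 218.635396
V = π·2.5² × L = 19.634954 × 218.635396 = 4292.895969

L=218.635 V=4292.896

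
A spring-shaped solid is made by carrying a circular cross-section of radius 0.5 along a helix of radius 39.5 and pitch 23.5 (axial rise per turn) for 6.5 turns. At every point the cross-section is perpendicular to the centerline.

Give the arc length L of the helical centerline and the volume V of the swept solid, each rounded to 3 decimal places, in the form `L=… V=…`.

2πR = 2π·39.5 = 248.185820
per-turn = √(248.185820² + 23.5²) = √(61596.2011 + 552.25) = √62148.4511 = 249.295911
L = 6.5 × 249.295911 = 1620.423419
V = π·0.5² × L = 0.785398 × 1620.423419 = 1272.677577

L=1620.423 V=1272.678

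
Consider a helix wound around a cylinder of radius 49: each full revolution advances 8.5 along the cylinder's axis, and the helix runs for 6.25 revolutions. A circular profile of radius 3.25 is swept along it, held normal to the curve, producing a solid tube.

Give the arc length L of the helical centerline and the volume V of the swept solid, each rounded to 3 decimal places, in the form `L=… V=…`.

L=1924.959 V=63876.044

2πR = 2π·49 = 307.876080
per-turn = √(307.876080² + 8.5²) = √(94787.6807 + 72.25) = √94859.9307 = 307.993394
L = 6.25 × 307.993394 = 1924.958712
V = π·3.25² × L = 33.183072 × 1924.958712 = 63876.044304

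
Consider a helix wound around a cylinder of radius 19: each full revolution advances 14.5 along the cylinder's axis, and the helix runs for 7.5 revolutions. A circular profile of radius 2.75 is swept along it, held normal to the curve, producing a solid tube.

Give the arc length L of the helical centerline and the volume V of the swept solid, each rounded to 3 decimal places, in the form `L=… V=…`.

2πR = 2π·19 = 119.380521
per-turn = √(119.380521² + 14.5²) = √(14251.7088 + 210.25) = √14461.9588 = 120.257884
L = 7.5 × 120.257884 = 901.934133
V = π·2.75² × L = 23.758294 × 901.934133 = 21428.416696

L=901.934 V=21428.417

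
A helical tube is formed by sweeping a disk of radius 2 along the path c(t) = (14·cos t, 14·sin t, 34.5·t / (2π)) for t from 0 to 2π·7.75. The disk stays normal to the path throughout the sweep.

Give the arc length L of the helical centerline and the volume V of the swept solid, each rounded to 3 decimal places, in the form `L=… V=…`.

L=732.284 V=9202.146

2πR = 2π·14 = 87.964594
per-turn = √(87.964594² + 34.5²) = √(7737.7699 + 1190.25) = √8928.0199 = 94.488200
L = 7.75 × 94.488200 = 732.283546
V = π·2² × L = 12.566371 × 732.283546 = 9202.146438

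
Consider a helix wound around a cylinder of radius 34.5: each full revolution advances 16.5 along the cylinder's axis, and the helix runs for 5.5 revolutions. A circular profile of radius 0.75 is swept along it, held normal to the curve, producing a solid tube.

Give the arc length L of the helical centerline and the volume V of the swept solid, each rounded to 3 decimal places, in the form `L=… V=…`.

2πR = 2π·34.5 = 216.769893
per-turn = √(216.769893² + 16.5²) = √(46989.1866 + 272.25) = √47261.4366 = 217.396956
L = 5.5 × 217.396956 = 1195.683259
V = π·0.75² × L = 1.767146 × 1195.683259 = 2112.946730

L=1195.683 V=2112.947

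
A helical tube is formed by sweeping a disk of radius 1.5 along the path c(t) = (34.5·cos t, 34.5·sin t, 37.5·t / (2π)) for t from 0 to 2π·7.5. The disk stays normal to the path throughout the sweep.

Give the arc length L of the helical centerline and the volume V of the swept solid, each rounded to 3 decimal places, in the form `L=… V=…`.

2πR = 2π·34.5 = 216.769893
per-turn = √(216.769893² + 37.5²) = √(46989.1866 + 1406.25) = √48395.4366 = 219.989628
L = 7.5 × 219.989628 = 1649.922212
V = π·1.5² × L = 7.068583 × 1649.922212 = 11662.612877

L=1649.922 V=11662.613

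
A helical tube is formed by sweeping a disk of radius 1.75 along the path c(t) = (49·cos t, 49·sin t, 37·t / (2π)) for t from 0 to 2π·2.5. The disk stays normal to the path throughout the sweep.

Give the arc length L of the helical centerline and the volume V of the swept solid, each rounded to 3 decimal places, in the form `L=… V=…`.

L=775.229 V=7458.572

2πR = 2π·49 = 307.876080
per-turn = √(307.876080² + 37²) = √(94787.6807 + 1369) = √96156.6807 = 310.091407
L = 2.5 × 310.091407 = 775.228517
V = π·1.75² × L = 9.621128 × 775.228517 = 7458.572409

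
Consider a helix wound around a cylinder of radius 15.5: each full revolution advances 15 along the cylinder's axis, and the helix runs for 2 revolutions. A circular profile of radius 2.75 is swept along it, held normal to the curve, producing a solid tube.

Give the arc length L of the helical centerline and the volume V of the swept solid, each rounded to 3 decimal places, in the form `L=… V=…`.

2πR = 2π·15.5 = 97.389372
per-turn = √(97.389372² + 15²) = √(9484.6898 + 225) = √9709.6898 = 98.537758
L = 2 × 98.537758 = 197.075517
V = π·2.75² × L = 23.758294 × 197.075517 = 4682.178155

L=197.076 V=4682.178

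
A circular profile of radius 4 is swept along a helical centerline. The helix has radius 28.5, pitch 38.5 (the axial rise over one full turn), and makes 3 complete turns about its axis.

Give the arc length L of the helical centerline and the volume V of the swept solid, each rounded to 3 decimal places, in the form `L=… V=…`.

L=549.488 V=27620.293

2πR = 2π·28.5 = 179.070781
per-turn = √(179.070781² + 38.5²) = √(32066.3447 + 1482.25) = √33548.5947 = 183.162755
L = 3 × 183.162755 = 549.488264
V = π·4² × L = 50.265482 × 549.488264 = 27620.292696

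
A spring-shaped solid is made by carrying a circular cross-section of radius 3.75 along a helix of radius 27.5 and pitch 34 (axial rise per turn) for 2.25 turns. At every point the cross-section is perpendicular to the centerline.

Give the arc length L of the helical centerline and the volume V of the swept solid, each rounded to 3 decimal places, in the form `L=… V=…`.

2πR = 2π·27.5 = 172.787596
per-turn = √(172.787596² + 34²) = √(29855.5533 + 1156) = √31011.5533 = 176.100975
L = 2.25 × 176.100975 = 396.227193
V = π·3.75² × L = 44.178647 × 396.227193 = 17504.781179

L=396.227 V=17504.781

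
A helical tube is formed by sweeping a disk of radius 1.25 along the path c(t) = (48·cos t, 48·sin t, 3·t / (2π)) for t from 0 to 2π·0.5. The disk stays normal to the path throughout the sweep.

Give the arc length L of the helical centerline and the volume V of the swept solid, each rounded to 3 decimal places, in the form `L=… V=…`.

L=150.804 V=740.257

2πR = 2π·48 = 301.592895
per-turn = √(301.592895² + 3²) = √(90958.2742 + 9) = √90967.2742 = 301.607815
L = 0.5 × 301.607815 = 150.803908
V = π·1.25² × L = 4.908739 × 150.803908 = 740.256950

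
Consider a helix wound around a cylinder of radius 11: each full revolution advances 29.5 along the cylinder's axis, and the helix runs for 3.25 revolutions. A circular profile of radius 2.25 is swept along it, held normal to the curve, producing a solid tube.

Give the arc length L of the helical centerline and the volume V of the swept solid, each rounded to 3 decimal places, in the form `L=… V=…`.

L=244.229 V=3884.298

2πR = 2π·11 = 69.115038
per-turn = √(69.115038² + 29.5²) = √(4776.8885 + 870.25) = √5647.1385 = 75.147445
L = 3.25 × 75.147445 = 244.229197
V = π·2.25² × L = 15.904313 × 244.229197 = 3884.297548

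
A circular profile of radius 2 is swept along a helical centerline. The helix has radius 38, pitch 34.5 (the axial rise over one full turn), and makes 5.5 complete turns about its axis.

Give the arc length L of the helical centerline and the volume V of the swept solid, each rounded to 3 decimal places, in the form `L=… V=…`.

2πR = 2π·38 = 238.761042
per-turn = √(238.761042² + 34.5²) = √(57006.8350 + 1190.25) = √58197.0850 = 241.240720
L = 5.5 × 241.240720 = 1326.823960
V = π·2² × L = 12.566371 × 1326.823960 = 16673.361626

L=1326.824 V=16673.362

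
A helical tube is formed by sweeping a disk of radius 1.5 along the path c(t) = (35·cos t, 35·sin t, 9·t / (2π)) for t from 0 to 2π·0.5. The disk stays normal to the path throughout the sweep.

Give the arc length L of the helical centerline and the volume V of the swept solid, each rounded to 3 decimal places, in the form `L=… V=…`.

2πR = 2π·35 = 219.911486
per-turn = √(219.911486² + 9²) = √(48361.0616 + 81) = √48442.0616 = 220.095574
L = 0.5 × 220.095574 = 110.047787
V = π·1.5² × L = 7.068583 × 110.047787 = 777.881967

L=110.048 V=777.882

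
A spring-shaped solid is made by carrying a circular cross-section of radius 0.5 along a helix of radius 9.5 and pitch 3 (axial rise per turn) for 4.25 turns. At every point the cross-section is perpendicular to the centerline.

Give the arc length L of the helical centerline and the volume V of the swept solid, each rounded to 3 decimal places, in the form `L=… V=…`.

L=254.004 V=199.494

2πR = 2π·9.5 = 59.690260
per-turn = √(59.690260² + 3²) = √(3562.9272 + 9) = √3571.9272 = 59.765602
L = 4.25 × 59.765602 = 254.003809
V = π·0.5² × L = 0.785398 × 254.003809 = 199.494125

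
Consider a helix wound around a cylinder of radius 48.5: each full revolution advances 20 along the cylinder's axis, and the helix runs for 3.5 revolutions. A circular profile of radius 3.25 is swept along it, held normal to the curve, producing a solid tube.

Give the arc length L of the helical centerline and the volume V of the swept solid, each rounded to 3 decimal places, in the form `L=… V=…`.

L=1068.865 V=35468.235

2πR = 2π·48.5 = 304.734487
per-turn = √(304.734487² + 20²) = √(92863.1078 + 400) = √93263.1078 = 305.390091
L = 3.5 × 305.390091 = 1068.865319
V = π·3.25² × L = 33.183072 × 1068.865319 = 35468.235278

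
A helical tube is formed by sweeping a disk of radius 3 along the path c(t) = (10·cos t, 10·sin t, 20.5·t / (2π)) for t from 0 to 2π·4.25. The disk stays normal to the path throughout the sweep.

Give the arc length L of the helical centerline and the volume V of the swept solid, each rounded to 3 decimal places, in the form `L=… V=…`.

2πR = 2π·10 = 62.831853
per-turn = √(62.831853² + 20.5²) = √(3947.8418 + 420.25) = √4368.0918 = 66.091541
L = 4.25 × 66.091541 = 280.889048
V = π·3² × L = 28.274334 × 280.889048 = 7941.950734

L=280.889 V=7941.951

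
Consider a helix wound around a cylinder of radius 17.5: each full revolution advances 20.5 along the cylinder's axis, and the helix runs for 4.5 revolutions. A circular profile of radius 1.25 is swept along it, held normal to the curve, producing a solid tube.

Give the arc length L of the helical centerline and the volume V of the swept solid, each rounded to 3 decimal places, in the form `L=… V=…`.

2πR = 2π·17.5 = 109.955743
per-turn = √(109.955743² + 20.5²) = √(12090.2654 + 420.25) = √12510.5154 = 111.850415
L = 4.5 × 111.850415 = 503.326869
V = π·1.25² × L = 4.908739 × 503.326869 = 2470.699989

L=503.327 V=2470.700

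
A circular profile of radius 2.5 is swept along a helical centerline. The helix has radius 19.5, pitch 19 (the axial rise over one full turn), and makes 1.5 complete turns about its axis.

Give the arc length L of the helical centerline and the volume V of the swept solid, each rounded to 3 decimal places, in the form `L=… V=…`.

L=185.980 V=3651.706

2πR = 2π·19.5 = 122.522113
per-turn = √(122.522113² + 19²) = √(15011.6683 + 361) = √15372.6683 = 123.986565
L = 1.5 × 123.986565 = 185.979847
V = π·2.5² × L = 19.634954 × 185.979847 = 3651.705766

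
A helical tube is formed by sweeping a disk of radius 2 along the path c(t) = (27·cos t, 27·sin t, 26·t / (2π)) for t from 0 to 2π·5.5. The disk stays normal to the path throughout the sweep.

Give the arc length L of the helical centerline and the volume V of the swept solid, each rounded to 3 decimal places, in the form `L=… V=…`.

L=943.948 V=11861.994

2πR = 2π·27 = 169.646003
per-turn = √(169.646003² + 26²) = √(28779.7664 + 676) = √29455.7664 = 171.626823
L = 5.5 × 171.626823 = 943.947527
V = π·2² × L = 12.566371 × 943.947527 = 11861.994471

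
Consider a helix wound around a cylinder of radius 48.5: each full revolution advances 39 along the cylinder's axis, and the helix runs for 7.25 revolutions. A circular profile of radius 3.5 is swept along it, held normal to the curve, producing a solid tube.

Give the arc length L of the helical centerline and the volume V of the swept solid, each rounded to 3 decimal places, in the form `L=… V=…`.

2πR = 2π·48.5 = 304.734487
per-turn = √(304.734487² + 39²) = √(92863.1078 + 1521) = √94384.1078 = 307.219966
L = 7.25 × 307.219966 = 2227.344757
V = π·3.5² × L = 38.484510 × 2227.344757 = 85718.271591

L=2227.345 V=85718.272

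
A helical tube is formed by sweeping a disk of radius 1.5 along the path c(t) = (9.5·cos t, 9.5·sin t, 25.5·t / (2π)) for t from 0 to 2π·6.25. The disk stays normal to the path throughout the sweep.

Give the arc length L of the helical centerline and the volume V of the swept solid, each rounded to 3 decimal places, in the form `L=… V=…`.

2πR = 2π·9.5 = 59.690260
per-turn = √(59.690260² + 25.5²) = √(3562.9272 + 650.25) = √4213.1772 = 64.908992
L = 6.25 × 64.908992 = 405.681197
V = π·1.5² × L = 7.068583 × 405.681197 = 2867.591406

L=405.681 V=2867.591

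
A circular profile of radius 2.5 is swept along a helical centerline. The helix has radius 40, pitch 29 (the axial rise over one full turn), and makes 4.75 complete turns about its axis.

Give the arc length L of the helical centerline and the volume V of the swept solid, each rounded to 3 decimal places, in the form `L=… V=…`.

L=1201.726 V=23595.839

2πR = 2π·40 = 251.327412
per-turn = √(251.327412² + 29²) = √(63165.4682 + 841) = √64006.4682 = 252.994996
L = 4.75 × 252.994996 = 1201.726233
V = π·2.5² × L = 19.634954 × 1201.726233 = 23595.839399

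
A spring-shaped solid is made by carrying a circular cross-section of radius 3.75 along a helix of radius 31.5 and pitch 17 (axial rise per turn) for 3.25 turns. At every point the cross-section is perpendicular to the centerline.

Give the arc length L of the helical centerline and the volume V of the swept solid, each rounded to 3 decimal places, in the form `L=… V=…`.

2πR = 2π·31.5 = 197.920337
per-turn = √(197.920337² + 17²) = √(39172.4599 + 289) = √39461.4599 = 198.649087
L = 3.25 × 198.649087 = 645.609534
V = π·3.75² × L = 44.178647 × 645.609534 = 28522.155485

L=645.610 V=28522.155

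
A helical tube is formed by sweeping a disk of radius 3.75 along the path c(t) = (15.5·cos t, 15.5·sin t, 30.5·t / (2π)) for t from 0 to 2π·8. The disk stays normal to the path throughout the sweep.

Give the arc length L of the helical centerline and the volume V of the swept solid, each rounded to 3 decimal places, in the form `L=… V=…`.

L=816.429 V=36068.724

2πR = 2π·15.5 = 97.389372
per-turn = √(97.389372² + 30.5²) = √(9484.6898 + 930.25) = √10414.9398 = 102.053613
L = 8 × 102.053613 = 816.428900
V = π·3.75² × L = 44.178647 × 816.428900 = 36068.723930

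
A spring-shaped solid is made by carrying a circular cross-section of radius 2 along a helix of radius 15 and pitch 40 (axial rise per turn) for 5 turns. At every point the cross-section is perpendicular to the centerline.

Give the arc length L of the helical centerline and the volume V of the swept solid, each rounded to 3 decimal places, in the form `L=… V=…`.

L=511.924 V=6433.026

2πR = 2π·15 = 94.247780
per-turn = √(94.247780² + 40²) = √(8882.6440 + 1600) = √10482.6440 = 102.384784
L = 5 × 102.384784 = 511.923919
V = π·2² × L = 12.566371 × 511.923919 = 6433.025695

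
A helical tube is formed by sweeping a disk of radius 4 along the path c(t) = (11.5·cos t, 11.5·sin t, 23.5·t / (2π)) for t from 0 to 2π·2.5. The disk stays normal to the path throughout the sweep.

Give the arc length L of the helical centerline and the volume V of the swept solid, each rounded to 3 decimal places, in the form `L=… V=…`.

L=189.955 V=9548.185

2πR = 2π·11.5 = 72.256631
per-turn = √(72.256631² + 23.5²) = √(5221.0207 + 552.25) = √5773.2707 = 75.982042
L = 2.5 × 75.982042 = 189.955105
V = π·4² × L = 50.265482 × 189.955105 = 9548.185016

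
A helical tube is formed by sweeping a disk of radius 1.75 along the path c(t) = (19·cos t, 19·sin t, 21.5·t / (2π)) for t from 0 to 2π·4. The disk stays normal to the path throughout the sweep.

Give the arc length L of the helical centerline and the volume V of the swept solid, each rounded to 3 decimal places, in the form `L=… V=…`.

2πR = 2π·19 = 119.380521
per-turn = √(119.380521² + 21.5²) = √(14251.7088 + 462.25) = √14713.9588 = 121.301108
L = 4 × 121.301108 = 485.204431
V = π·1.75² × L = 9.621128 × 485.204431 = 4668.213697

L=485.204 V=4668.214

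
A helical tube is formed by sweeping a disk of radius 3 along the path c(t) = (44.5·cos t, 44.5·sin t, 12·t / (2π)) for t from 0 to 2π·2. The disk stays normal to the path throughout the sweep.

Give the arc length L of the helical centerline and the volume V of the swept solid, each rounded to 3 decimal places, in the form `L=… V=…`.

L=559.718 V=15825.661

2πR = 2π·44.5 = 279.601746
per-turn = √(279.601746² + 12²) = √(78177.1365 + 144) = √78321.1365 = 279.859137
L = 2 × 279.859137 = 559.718274
V = π·3² × L = 28.274334 × 559.718274 = 15825.661349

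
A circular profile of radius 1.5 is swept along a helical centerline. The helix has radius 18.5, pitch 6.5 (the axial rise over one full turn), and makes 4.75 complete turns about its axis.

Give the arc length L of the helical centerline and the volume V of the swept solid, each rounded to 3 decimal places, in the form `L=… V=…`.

L=552.997 V=3908.909

2πR = 2π·18.5 = 116.238928
per-turn = √(116.238928² + 6.5²) = √(13511.4884 + 42.25) = √13553.7384 = 116.420524
L = 4.75 × 116.420524 = 552.997489
V = π·1.5² × L = 7.068583 × 552.997489 = 3908.908912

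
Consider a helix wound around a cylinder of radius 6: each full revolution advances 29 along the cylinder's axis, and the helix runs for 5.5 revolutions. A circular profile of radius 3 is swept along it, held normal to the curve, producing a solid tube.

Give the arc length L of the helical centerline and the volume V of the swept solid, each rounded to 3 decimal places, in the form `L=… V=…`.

L=261.596 V=7396.441

2πR = 2π·6 = 37.699112
per-turn = √(37.699112² + 29²) = √(1421.2230 + 841) = √2262.2230 = 47.562832
L = 5.5 × 47.562832 = 261.595579
V = π·3² × L = 28.274334 × 261.595579 = 7396.440733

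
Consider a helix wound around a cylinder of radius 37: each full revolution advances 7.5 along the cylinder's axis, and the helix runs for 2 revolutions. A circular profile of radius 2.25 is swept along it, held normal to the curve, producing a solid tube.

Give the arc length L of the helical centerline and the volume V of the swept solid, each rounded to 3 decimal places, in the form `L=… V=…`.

2πR = 2π·37 = 232.477856
per-turn = √(232.477856² + 7.5²) = √(54045.9537 + 56.25) = √54102.2037 = 232.598804
L = 2 × 232.598804 = 465.197608
V = π·2.25² × L = 15.904313 × 465.197608 = 7398.648281

L=465.198 V=7398.648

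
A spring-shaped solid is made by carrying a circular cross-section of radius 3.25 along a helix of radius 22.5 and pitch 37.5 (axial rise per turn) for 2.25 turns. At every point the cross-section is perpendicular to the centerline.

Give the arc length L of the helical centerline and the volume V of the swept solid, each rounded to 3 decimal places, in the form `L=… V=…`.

L=329.087 V=10920.105

2πR = 2π·22.5 = 141.371669
per-turn = √(141.371669² + 37.5²) = √(19985.9489 + 1406.25) = √21392.1989 = 146.260722
L = 2.25 × 146.260722 = 329.086625
V = π·3.25² × L = 33.183072 × 329.086625 = 10920.105316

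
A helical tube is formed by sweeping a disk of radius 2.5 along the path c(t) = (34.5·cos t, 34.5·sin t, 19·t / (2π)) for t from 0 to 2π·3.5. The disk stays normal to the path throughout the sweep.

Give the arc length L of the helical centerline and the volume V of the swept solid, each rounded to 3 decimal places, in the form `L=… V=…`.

L=761.603 V=14954.048

2πR = 2π·34.5 = 216.769893
per-turn = √(216.769893² + 19²) = √(46989.1866 + 361) = √47350.1866 = 217.600980
L = 3.5 × 217.600980 = 761.603430
V = π·2.5² × L = 19.634954 × 761.603430 = 14954.048388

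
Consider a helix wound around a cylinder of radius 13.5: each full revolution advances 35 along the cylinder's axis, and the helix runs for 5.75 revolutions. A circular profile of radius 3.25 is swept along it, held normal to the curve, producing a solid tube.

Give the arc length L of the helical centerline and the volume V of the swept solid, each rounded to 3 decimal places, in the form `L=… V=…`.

L=527.621 V=17508.098

2πR = 2π·13.5 = 84.823002
per-turn = √(84.823002² + 35²) = √(7194.9416 + 1225) = √8419.9416 = 91.760240
L = 5.75 × 91.760240 = 527.621379
V = π·3.25² × L = 33.183072 × 527.621379 = 17508.098416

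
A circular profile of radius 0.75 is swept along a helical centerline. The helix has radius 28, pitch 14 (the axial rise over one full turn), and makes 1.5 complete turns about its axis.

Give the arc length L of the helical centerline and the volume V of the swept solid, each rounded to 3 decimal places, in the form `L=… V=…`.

L=264.728 V=467.813

2πR = 2π·28 = 175.929189
per-turn = √(175.929189² + 14²) = √(30951.0794 + 196) = √31147.0794 = 176.485352
L = 1.5 × 176.485352 = 264.728028
V = π·0.75² × L = 1.767146 × 264.728028 = 467.813040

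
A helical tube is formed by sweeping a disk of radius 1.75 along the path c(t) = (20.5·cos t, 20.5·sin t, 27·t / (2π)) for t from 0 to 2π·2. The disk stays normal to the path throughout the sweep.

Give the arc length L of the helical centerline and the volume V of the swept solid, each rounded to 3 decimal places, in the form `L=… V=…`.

2πR = 2π·20.5 = 128.805299
per-turn = √(128.805299² + 27²) = √(16590.8050 + 729) = √17319.8050 = 131.604730
L = 2 × 131.604730 = 263.209460
V = π·1.75² × L = 9.621128 × 263.209460 = 2532.371777

L=263.209 V=2532.372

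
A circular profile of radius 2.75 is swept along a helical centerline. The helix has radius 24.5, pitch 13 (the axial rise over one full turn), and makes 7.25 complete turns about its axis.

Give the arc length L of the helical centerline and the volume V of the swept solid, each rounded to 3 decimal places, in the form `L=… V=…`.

2πR = 2π·24.5 = 153.938040
per-turn = √(153.938040² + 13²) = √(23696.9202 + 169) = √23865.9202 = 154.485987
L = 7.25 × 154.485987 = 1120.023405
V = π·2.75² × L = 23.758294 × 1120.023405 = 26609.845850

L=1120.023 V=26609.846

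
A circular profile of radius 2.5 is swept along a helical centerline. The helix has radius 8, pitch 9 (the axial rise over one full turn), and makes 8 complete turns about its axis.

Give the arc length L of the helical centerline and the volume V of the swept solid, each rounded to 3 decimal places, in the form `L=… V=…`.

L=408.519 V=8021.248

2πR = 2π·8 = 50.265482
per-turn = √(50.265482² + 9²) = √(2526.6187 + 81) = √2607.6187 = 51.064848
L = 8 × 51.064848 = 408.518786
V = π·2.5² × L = 19.634954 × 408.518786 = 8021.247606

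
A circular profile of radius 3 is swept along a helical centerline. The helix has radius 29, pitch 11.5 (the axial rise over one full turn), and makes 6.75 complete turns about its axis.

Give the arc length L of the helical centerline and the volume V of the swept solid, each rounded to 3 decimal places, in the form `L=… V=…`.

L=1232.381 V=34844.743

2πR = 2π·29 = 182.212374
per-turn = √(182.212374² + 11.5²) = √(33201.3492 + 132.25) = √33333.5992 = 182.574914
L = 6.75 × 182.574914 = 1232.380669
V = π·3² × L = 28.274334 × 1232.380669 = 34844.742511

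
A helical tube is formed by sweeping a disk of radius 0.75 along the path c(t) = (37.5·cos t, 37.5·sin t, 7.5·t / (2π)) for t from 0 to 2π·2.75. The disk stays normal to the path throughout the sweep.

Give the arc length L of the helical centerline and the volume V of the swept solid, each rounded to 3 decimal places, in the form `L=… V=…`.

2πR = 2π·37.5 = 235.619449
per-turn = √(235.619449² + 7.5²) = √(55516.5248 + 56.25) = √55572.7748 = 235.738785
L = 2.75 × 235.738785 = 648.281659
V = π·0.75² × L = 1.767146 × 648.281659 = 1145.608254

L=648.282 V=1145.608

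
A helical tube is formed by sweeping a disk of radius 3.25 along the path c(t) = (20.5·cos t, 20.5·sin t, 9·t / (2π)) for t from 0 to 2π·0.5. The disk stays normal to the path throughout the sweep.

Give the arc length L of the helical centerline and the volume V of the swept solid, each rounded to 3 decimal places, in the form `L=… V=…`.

L=64.560 V=2142.288

2πR = 2π·20.5 = 128.805299
per-turn = √(128.805299² + 9²) = √(16590.8050 + 81) = √16671.8050 = 129.119344
L = 0.5 × 129.119344 = 64.559672
V = π·3.25² × L = 33.183072 × 64.559672 = 2142.288271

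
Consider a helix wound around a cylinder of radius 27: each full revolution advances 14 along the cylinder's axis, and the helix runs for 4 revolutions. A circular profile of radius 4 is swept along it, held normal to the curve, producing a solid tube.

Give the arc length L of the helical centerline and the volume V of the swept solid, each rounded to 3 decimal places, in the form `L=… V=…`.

2πR = 2π·27 = 169.646003
per-turn = √(169.646003² + 14²) = √(28779.7664 + 196) = √28975.7664 = 170.222697
L = 4 × 170.222697 = 680.890786
V = π·4² × L = 50.265482 × 680.890786 = 34225.303877

L=680.891 V=34225.304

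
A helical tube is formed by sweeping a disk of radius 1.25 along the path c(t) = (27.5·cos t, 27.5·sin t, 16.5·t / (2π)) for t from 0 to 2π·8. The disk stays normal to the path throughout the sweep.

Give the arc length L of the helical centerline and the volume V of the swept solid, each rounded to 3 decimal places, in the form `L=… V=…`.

2πR = 2π·27.5 = 172.787596
per-turn = √(172.787596² + 16.5²) = √(29855.5533 + 272.25) = √30127.8033 = 173.573625
L = 8 × 173.573625 = 1388.589000
V = π·1.25² × L = 4.908739 × 1388.589000 = 6816.220316

L=1388.589 V=6816.220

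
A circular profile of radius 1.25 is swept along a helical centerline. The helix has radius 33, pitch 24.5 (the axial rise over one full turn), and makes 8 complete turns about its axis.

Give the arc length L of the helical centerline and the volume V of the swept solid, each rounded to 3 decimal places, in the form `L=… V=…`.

L=1670.301 V=8199.068

2πR = 2π·33 = 207.345115
per-turn = √(207.345115² + 24.5²) = √(42991.9968 + 600.25) = √43592.2468 = 208.787564
L = 8 × 208.787564 = 1670.300510
V = π·1.25² × L = 4.908739 × 1670.300510 = 8199.068455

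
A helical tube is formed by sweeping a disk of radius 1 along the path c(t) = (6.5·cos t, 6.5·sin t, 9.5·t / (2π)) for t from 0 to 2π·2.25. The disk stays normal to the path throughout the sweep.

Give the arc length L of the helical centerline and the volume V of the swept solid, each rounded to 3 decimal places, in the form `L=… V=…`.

L=94.345 V=296.393

2πR = 2π·6.5 = 40.840704
per-turn = √(40.840704² + 9.5²) = √(1667.9631 + 90.25) = √1758.2131 = 41.931052
L = 2.25 × 41.931052 = 94.344868
V = π·1² × L = 3.141593 × 94.344868 = 296.393143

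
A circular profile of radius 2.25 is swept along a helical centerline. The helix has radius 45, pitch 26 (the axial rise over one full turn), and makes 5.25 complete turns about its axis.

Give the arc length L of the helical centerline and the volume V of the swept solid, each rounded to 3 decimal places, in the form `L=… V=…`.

L=1490.665 V=23708.008

2πR = 2π·45 = 282.743339
per-turn = √(282.743339² + 26²) = √(79943.7956 + 676) = √80619.7956 = 283.936253
L = 5.25 × 283.936253 = 1490.665327
V = π·2.25² × L = 15.904313 × 1490.665327 = 23708.007656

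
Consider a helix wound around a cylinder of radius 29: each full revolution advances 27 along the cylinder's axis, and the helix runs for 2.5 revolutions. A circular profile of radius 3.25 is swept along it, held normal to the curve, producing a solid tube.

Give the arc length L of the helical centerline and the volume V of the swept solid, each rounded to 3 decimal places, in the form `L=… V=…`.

L=460.505 V=15280.965

2πR = 2π·29 = 182.212374
per-turn = √(182.212374² + 27²) = √(33201.3492 + 729) = √33930.3492 = 184.201925
L = 2.5 × 184.201925 = 460.504813
V = π·3.25² × L = 33.183072 × 460.504813 = 15280.964542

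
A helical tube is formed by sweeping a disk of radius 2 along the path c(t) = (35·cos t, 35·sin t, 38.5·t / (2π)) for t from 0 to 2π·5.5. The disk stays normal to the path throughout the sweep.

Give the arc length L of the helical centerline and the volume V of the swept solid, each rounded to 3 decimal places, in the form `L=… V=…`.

2πR = 2π·35 = 219.911486
per-turn = √(219.911486² + 38.5²) = √(48361.0616 + 1482.25) = √49843.3116 = 223.256157
L = 5.5 × 223.256157 = 1227.908863
V = π·2² × L = 12.566371 × 1227.908863 = 15430.357848

L=1227.909 V=15430.358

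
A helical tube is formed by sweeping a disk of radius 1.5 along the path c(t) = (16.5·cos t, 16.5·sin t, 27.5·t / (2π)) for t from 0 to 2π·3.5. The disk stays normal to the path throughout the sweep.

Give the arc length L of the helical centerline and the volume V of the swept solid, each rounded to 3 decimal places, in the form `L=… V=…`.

L=375.403 V=2653.564

2πR = 2π·16.5 = 103.672558
per-turn = √(103.672558² + 27.5²) = √(10747.9992 + 756.25) = √11504.2492 = 107.257863
L = 3.5 × 107.257863 = 375.402521
V = π·1.5² × L = 7.068583 × 375.402521 = 2653.564053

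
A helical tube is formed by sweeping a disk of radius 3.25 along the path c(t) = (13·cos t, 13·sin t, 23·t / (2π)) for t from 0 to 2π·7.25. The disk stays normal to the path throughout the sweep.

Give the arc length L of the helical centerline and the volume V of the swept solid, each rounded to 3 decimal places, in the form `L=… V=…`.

L=615.219 V=20414.867

2πR = 2π·13 = 81.681409
per-turn = √(81.681409² + 23²) = √(6671.8526 + 529) = √7200.8526 = 84.857837
L = 7.25 × 84.857837 = 615.219321
V = π·3.25² × L = 33.183072 × 615.219321 = 20414.867288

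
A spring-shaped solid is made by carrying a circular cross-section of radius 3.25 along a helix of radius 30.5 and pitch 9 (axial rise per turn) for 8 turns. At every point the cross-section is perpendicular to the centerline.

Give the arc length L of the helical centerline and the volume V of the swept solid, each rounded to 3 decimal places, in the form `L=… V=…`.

2πR = 2π·30.5 = 191.637152
per-turn = √(191.637152² + 9²) = √(36724.7980 + 81) = √36805.7980 = 191.848372
L = 8 × 191.848372 = 1534.786979
V = π·3.25² × L = 33.183072 × 1534.786979 = 50928.947444

L=1534.787 V=50928.947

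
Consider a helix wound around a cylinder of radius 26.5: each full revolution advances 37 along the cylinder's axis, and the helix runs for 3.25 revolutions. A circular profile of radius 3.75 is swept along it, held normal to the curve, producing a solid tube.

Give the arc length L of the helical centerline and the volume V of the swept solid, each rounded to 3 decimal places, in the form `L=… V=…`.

L=554.339 V=24489.951

2πR = 2π·26.5 = 166.504411
per-turn = √(166.504411² + 37²) = √(27723.7188 + 1369) = √29092.7188 = 170.565878
L = 3.25 × 170.565878 = 554.339104
V = π·3.75² × L = 44.178647 × 554.339104 = 24489.951411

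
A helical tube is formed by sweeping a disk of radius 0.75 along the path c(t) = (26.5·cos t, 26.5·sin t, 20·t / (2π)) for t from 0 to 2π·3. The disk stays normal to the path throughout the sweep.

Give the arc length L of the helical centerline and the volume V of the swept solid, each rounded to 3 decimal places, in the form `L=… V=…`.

L=503.104 V=889.058

2πR = 2π·26.5 = 166.504411
per-turn = √(166.504411² + 20²) = √(27723.7188 + 400) = √28123.7188 = 167.701278
L = 3 × 167.701278 = 503.103835
V = π·0.75² × L = 1.767146 × 503.103835 = 889.057863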